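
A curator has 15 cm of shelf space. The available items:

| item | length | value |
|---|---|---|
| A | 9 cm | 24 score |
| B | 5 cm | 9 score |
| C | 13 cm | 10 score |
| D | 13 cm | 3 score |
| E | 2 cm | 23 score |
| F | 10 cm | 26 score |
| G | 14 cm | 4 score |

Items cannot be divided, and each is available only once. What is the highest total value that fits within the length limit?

This is a 0/1 knapsack; check combinations near the capacity.
- E+F: length 2+10=12, value 23+26=49
- A+E: length 9+2=11, value 24+23=47
- B+F: length 5+10=15, value 9+26=35
- A+B: length 9+5=14, value 24+9=33
Best: 49 score.

49 score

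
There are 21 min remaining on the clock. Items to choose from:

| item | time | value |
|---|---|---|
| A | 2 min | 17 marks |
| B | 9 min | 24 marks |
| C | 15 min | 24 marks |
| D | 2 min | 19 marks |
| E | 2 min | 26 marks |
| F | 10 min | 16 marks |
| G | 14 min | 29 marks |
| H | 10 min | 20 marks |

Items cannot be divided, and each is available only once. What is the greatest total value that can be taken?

91 marks

Check high-value combinations within 21 min:
- A+D+E+G: time 2+2+2+14=20, value 17+19+26+29=91
- A+B+D+E: time 2+9+2+2=15, value 17+24+19+26=86
- A+C+D+E: time 2+15+2+2=21, value 17+24+19+26=86
- A+D+E+H: time 2+2+2+10=16, value 17+19+26+20=82
- A+D+E+F: time 2+2+2+10=16, value 17+19+26+16=78
Best: 91 marks.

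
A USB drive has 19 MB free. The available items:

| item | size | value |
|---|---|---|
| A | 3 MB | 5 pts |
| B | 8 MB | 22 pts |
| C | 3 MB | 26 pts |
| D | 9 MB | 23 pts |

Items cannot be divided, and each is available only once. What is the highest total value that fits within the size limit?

This is a 0/1 knapsack; check combinations near the capacity.
- A+C+D: size 3+3+9=15, value 5+26+23=54
- A+B+C: size 3+8+3=14, value 5+22+26=53
- C+D: size 3+9=12, value 26+23=49
- B+C: size 8+3=11, value 22+26=48
Best: 54 pts.

54 pts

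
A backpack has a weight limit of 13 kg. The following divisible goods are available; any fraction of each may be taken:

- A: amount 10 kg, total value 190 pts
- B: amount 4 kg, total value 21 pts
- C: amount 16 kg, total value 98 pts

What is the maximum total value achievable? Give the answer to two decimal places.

208.38

Take in order of value per unit:
- A (190/10 per unit): all 10 → value 190, running total 190.00
- C (98/16 per unit): 3 of 16 → value 3×98/16 = 18.3750, running total 208.38
Total 208.38.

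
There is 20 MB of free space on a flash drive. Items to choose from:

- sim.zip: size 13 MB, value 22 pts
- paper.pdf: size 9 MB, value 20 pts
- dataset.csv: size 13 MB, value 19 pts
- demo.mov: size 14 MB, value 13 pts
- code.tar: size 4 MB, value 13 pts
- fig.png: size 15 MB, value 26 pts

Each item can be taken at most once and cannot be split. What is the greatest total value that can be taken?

39 pts

This is a 0/1 knapsack; check combinations near the capacity.
- code.tar+fig.png: size 4+15=19, value 13+26=39
- sim.zip+code.tar: size 13+4=17, value 22+13=35
- paper.pdf+code.tar: size 9+4=13, value 20+13=33
Best: 39 pts.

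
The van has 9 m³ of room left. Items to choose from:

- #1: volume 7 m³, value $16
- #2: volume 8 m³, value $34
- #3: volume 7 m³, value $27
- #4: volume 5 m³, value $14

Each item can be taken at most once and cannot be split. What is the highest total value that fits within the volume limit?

Check high-value combinations within 9 m³:
- #2: volume 8, value 34
- #3: volume 7, value 27
- #1: volume 7, value 16
- #4: volume 5, value 14
Best: $34.

$34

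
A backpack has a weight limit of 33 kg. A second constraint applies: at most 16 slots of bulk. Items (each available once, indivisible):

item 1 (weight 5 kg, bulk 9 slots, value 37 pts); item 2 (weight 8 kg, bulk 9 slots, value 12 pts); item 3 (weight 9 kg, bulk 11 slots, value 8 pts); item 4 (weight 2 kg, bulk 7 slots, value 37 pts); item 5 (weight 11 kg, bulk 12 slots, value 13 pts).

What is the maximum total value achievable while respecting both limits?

74 pts

Feasible sets respecting both limits:
- item 1+item 4: weight 7, bulk 16, value 74
- item 2+item 4: weight 10, bulk 16, value 49
- item 1: weight 5, bulk 9, value 37
- item 4: weight 2, bulk 7, value 37
Best: 74 pts.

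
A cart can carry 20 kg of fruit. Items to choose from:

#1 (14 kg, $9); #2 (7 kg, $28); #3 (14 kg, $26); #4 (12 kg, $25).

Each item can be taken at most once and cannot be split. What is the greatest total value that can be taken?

$53

Check high-value combinations within 20 kg:
- #2+#4: weight 7+12=19, value 28+25=53
- #2: weight 7, value 28
- #3: weight 14, value 26
- #4: weight 12, value 25
Best: $53.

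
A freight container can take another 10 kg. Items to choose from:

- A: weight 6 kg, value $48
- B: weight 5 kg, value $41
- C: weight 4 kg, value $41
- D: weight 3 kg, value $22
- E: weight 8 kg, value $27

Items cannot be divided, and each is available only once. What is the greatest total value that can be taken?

This is a 0/1 knapsack; check combinations near the capacity.
- A+C: weight 6+4=10, value 48+41=89
- B+C: weight 5+4=9, value 41+41=82
- A+D: weight 6+3=9, value 48+22=70
- C+D: weight 4+3=7, value 41+22=63
- B+D: weight 5+3=8, value 41+22=63
Best: $89.

$89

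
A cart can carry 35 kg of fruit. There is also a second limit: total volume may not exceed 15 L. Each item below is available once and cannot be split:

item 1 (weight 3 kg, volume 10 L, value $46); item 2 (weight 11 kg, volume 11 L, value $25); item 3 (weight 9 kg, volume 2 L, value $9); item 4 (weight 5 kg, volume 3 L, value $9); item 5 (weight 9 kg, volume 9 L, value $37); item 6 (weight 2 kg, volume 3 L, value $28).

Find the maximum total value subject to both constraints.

Feasible sets respecting both limits:
- item 1+item 3+item 6: weight 14, volume 15, value 83
- item 1+item 6: weight 5, volume 13, value 74
- item 3+item 5+item 6: weight 20, volume 14, value 74
Best: $83.

$83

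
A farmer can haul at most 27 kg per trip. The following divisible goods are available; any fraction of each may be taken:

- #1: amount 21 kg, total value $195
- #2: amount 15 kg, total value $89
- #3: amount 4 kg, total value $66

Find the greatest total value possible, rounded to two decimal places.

Take in order of value per unit:
- #3 (66/4 per unit): all 4 → value 66, running total 66.00
- #1 (195/21 per unit): all 21 → value 195, running total 261.00
- #2 (89/15 per unit): 2 of 15 → value 2×89/15 = 11.8667, running total 272.87
Total 272.87.

272.87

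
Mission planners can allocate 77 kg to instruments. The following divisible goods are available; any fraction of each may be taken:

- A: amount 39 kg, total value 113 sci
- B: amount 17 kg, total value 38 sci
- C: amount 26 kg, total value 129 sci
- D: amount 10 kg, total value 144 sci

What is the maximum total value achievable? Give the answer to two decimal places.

390.47

Take in order of value per unit:
- D (144/10 per unit): all 10 → value 144, running total 144.00
- C (129/26 per unit): all 26 → value 129, running total 273.00
- A (113/39 per unit): all 39 → value 113, running total 386.00
- B (38/17 per unit): 2 of 17 → value 2×38/17 = 4.4706, running total 390.47
Total 390.47.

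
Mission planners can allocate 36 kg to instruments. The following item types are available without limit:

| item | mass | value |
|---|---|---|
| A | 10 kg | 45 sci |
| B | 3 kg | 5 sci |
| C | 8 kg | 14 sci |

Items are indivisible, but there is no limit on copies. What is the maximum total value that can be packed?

145 sci

Best value-per-unit is A at 45/10; filling with it alone gives 3×45 = 135.
Optimal mix: 3×A + 2×B → mass 36, value 145.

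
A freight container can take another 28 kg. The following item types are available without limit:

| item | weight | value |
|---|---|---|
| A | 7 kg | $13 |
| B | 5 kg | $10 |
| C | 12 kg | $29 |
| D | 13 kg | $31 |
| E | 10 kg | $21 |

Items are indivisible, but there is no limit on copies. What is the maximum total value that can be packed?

Best value-per-unit is C at 29/12; filling with it alone gives 2×29 = 58.
Optimal mix: 1×B + 1×D + 1×E → weight 28, value 62.

$62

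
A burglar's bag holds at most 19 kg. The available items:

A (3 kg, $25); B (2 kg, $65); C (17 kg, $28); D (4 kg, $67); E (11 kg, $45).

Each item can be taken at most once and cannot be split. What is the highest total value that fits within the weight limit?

This is a 0/1 knapsack; check combinations near the capacity.
- B+D+E: weight 2+4+11=17, value 65+67+45=177
- A+B+D: weight 3+2+4=9, value 25+65+67=157
- A+D+E: weight 3+4+11=18, value 25+67+45=137
Best: $177.

$177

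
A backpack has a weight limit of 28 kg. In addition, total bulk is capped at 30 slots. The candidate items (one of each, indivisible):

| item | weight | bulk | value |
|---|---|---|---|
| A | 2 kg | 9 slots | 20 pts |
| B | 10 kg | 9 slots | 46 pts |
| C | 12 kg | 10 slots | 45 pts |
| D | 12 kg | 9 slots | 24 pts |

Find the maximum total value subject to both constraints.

111 pts

Feasible sets respecting both limits:
- A+B+C: weight 24, bulk 28, value 111
- B+C: weight 22, bulk 19, value 91
- A+B+D: weight 24, bulk 27, value 90
Best: 111 pts.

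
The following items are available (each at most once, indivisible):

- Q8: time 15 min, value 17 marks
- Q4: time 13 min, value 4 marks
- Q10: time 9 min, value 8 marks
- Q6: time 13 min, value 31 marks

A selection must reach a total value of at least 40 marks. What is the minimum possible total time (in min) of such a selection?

28

Subsets with value ≥ 40, sorted by total time:
- Q8+Q6: time 28, value 48
- Q4+Q10+Q6: time 35, value 43
- Q8+Q10+Q6: time 37, value 56
Minimum time: 28 min.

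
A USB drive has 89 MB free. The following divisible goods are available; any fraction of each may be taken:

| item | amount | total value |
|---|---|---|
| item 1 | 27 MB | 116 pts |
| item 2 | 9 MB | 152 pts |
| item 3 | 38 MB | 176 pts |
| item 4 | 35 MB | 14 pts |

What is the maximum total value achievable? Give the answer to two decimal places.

Take in order of value per unit:
- item 2 (152/9 per unit): all 9 → value 152, running total 152.00
- item 3 (176/38 per unit): all 38 → value 176, running total 328.00
- item 1 (116/27 per unit): all 27 → value 116, running total 444.00
- item 4 (14/35 per unit): 15 of 35 → value 15×14/35 = 6.0000, running total 450.00
Total 450.00.

450.00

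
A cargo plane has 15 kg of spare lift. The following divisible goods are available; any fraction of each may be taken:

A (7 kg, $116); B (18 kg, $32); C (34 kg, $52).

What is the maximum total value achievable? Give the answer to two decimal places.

130.22

Take in order of value per unit:
- A (116/7 per unit): all 7 → value 116, running total 116.00
- B (32/18 per unit): 8 of 18 → value 8×32/18 = 14.2222, running total 130.22
Total 130.22.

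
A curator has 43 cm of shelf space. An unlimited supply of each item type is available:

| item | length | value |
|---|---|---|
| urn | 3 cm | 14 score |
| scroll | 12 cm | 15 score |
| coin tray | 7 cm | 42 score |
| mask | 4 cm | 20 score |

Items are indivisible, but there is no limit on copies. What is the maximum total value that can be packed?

252 score

Best value-per-unit is coin tray at 42/7, and filling with it alone uses length 6×7=42. No mix of the others beats 6×42 = 252.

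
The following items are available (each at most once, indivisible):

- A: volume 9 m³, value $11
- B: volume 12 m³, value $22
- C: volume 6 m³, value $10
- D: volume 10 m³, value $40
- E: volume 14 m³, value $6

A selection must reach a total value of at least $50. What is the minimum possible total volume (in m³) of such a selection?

16

Subsets with value ≥ 50, sorted by total volume:
- C+D: volume 16, value 50
- A+D: volume 19, value 51
- B+D: volume 22, value 62
- A+C+D: volume 25, value 61
Minimum volume: 16 m³.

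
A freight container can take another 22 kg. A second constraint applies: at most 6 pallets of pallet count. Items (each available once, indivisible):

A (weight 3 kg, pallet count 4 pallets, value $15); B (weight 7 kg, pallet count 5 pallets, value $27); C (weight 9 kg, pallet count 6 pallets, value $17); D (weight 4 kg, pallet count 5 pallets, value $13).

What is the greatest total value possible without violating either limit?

Feasible sets respecting both limits:
- B: weight 7, pallet count 5, value 27
- C: weight 9, pallet count 6, value 17
- A: weight 3, pallet count 4, value 15
Best: $27.

$27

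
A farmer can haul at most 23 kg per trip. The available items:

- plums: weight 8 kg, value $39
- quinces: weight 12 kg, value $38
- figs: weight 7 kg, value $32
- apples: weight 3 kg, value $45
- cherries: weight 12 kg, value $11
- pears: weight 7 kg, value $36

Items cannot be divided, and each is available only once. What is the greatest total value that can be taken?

$122

Check high-value combinations within 23 kg:
- plums+quinces+apples: weight 8+12+3=23, value 39+38+45=122
- plums+apples+pears: weight 8+3+7=18, value 39+45+36=120
- quinces+apples+pears: weight 12+3+7=22, value 38+45+36=119
- plums+figs+apples: weight 8+7+3=18, value 39+32+45=116
Best: $122.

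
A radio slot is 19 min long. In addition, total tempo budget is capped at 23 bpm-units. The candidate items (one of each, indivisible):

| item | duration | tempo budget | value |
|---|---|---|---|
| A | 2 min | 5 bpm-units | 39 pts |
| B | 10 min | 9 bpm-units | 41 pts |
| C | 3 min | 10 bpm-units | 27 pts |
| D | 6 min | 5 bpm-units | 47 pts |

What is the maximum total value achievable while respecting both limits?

127 pts

Feasible sets respecting both limits:
- A+B+D: duration 18, tempo budget 19, value 127
- A+C+D: duration 11, tempo budget 20, value 113
- B+D: duration 16, tempo budget 14, value 88
- A+D: duration 8, tempo budget 10, value 86
Best: 127 pts.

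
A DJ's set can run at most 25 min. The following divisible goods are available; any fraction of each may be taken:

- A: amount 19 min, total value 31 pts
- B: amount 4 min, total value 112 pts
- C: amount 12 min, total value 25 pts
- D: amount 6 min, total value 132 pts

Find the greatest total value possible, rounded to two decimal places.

Take in order of value per unit:
- B (112/4 per unit): all 4 → value 112, running total 112.00
- D (132/6 per unit): all 6 → value 132, running total 244.00
- C (25/12 per unit): all 12 → value 25, running total 269.00
- A (31/19 per unit): 3 of 19 → value 3×31/19 = 4.8947, running total 273.89
Total 273.89.

273.89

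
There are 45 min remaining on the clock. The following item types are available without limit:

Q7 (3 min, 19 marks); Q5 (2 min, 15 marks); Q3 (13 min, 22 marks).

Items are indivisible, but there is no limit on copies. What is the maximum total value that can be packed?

Best value-per-unit is Q5 at 15/2; filling with it alone gives 22×15 = 330.
Optimal mix: 1×Q7 + 21×Q5 → time 45, value 334.

334 marks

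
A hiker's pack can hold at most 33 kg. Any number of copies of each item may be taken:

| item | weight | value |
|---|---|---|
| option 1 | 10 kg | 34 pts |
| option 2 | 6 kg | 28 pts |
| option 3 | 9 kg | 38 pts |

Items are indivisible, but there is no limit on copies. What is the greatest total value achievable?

Best value-per-unit is option 2 at 28/6; filling with it alone gives 5×28 = 140.
Optimal mix: 4×option 2 + 1×option 3 → weight 33, value 150.

150 pts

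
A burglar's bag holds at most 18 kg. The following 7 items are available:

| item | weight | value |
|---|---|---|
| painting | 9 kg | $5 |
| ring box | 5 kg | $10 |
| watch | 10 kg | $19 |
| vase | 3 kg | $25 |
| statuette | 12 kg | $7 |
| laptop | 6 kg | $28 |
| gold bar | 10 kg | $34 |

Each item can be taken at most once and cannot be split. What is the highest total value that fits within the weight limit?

This is a 0/1 knapsack; check combinations near the capacity.
- ring box+vase+gold bar: weight 5+3+10=18, value 10+25+34=69
- ring box+vase+laptop: weight 5+3+6=14, value 10+25+28=63
- laptop+gold bar: weight 6+10=16, value 28+34=62
- vase+gold bar: weight 3+10=13, value 25+34=59
- painting+vase+laptop: weight 9+3+6=18, value 5+25+28=58
Best: $69.

$69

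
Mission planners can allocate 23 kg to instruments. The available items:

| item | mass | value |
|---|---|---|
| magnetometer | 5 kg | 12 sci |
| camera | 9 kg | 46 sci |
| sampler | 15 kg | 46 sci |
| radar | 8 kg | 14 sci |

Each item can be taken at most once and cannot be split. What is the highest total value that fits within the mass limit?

Check high-value combinations within 23 kg:
- magnetometer+camera+radar: mass 5+9+8=22, value 12+46+14=72
- camera+radar: mass 9+8=17, value 46+14=60
- sampler+radar: mass 15+8=23, value 46+14=60
Best: 72 sci.

72 sci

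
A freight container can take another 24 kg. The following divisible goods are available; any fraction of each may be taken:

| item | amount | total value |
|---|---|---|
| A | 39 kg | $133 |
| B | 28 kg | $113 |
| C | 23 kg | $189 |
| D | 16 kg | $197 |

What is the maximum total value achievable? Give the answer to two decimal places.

Take in order of value per unit:
- D (197/16 per unit): all 16 → value 197, running total 197.00
- C (189/23 per unit): 8 of 23 → value 8×189/23 = 65.7391, running total 262.74
Total 262.74.

262.74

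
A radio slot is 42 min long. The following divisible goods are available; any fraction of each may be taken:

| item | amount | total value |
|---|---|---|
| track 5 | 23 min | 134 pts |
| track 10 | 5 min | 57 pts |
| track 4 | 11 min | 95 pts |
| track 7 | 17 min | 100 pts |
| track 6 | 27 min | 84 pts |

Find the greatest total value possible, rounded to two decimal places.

Take in order of value per unit:
- track 10 (57/5 per unit): all 5 → value 57, running total 57.00
- track 4 (95/11 per unit): all 11 → value 95, running total 152.00
- track 7 (100/17 per unit): all 17 → value 100, running total 252.00
- track 5 (134/23 per unit): 9 of 23 → value 9×134/23 = 52.4348, running total 304.43
Total 304.43.

304.43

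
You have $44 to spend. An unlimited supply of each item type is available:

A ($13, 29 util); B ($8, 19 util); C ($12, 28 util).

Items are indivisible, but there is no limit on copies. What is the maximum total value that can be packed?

104 util

Best value-per-unit is B at 19/8; filling with it alone gives 5×19 = 95.
Optimal mix: 4×B + 1×C → cost 44, value 104.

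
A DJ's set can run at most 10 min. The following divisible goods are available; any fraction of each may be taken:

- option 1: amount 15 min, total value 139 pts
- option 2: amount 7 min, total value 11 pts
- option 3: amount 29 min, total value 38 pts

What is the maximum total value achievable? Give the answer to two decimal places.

Take in order of value per unit:
- option 1 (139/15 per unit): 10 of 15 → value 10×139/15 = 92.6667, running total 92.67
Total 92.67.

92.67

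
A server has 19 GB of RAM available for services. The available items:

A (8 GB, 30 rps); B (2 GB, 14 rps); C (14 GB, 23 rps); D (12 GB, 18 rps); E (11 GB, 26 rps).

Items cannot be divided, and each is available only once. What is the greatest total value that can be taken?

56 rps

Check high-value combinations within 19 GB:
- A+E: memory 8+11=19, value 30+26=56
- A+B: memory 8+2=10, value 30+14=44
- B+E: memory 2+11=13, value 14+26=40
Best: 56 rps.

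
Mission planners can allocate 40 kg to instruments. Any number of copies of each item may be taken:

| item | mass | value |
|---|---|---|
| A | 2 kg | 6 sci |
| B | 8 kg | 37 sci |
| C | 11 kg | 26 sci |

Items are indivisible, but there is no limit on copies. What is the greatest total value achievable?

185 sci

Best value-per-unit is B at 37/8, and filling with it alone uses mass 5×8=40. No mix of the others beats 5×37 = 185.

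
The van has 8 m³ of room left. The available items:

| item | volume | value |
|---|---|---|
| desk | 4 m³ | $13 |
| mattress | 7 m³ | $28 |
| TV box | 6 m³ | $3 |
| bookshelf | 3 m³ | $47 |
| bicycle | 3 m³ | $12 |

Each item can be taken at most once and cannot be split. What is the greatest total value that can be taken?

Check high-value combinations within 8 m³:
- desk+bookshelf: volume 4+3=7, value 13+47=60
- bookshelf+bicycle: volume 3+3=6, value 47+12=59
- bookshelf: volume 3, value 47
- mattress: volume 7, value 28
- desk+bicycle: volume 4+3=7, value 13+12=25
Best: $60.

$60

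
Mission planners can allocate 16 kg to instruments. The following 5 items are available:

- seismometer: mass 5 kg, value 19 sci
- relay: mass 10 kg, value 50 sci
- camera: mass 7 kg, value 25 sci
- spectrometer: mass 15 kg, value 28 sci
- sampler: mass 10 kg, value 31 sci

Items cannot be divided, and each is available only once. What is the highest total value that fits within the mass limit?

69 sci

This is a 0/1 knapsack; check combinations near the capacity.
- seismometer+relay: mass 5+10=15, value 19+50=69
- relay: mass 10, value 50
- seismometer+sampler: mass 5+10=15, value 19+31=50
- seismometer+camera: mass 5+7=12, value 19+25=44
Best: 69 sci.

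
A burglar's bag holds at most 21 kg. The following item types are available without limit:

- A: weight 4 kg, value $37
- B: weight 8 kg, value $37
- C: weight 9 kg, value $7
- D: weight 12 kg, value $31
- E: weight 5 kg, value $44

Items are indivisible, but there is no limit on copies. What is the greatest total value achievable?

$192

Best value-per-unit is A at 37/4; filling with it alone gives 5×37 = 185.
Optimal mix: 4×A + 1×E → weight 21, value 192.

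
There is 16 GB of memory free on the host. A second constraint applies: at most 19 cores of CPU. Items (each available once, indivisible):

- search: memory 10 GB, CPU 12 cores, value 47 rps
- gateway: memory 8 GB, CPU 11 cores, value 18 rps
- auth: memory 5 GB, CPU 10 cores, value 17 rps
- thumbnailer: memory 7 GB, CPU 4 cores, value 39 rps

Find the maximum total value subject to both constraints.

57 rps

Feasible sets respecting both limits:
- gateway+thumbnailer: memory 15, CPU 15, value 57
- auth+thumbnailer: memory 12, CPU 14, value 56
- search: memory 10, CPU 12, value 47
- thumbnailer: memory 7, CPU 4, value 39
Best: 57 rps.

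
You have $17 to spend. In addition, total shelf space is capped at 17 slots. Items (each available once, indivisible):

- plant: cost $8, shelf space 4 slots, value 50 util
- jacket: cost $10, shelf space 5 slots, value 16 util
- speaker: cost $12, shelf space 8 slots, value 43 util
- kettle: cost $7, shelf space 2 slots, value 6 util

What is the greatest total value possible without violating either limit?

Feasible sets respecting both limits:
- plant+kettle: cost 15, shelf space 6, value 56
- plant: cost 8, shelf space 4, value 50
- speaker: cost 12, shelf space 8, value 43
- jacket+kettle: cost 17, shelf space 7, value 22
Best: 56 util.

56 util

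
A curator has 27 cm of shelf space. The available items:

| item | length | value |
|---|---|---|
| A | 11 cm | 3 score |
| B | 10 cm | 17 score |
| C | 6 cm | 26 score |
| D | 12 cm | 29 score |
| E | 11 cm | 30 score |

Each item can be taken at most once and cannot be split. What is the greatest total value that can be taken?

73 score

Check high-value combinations within 27 cm:
- B+C+E: length 10+6+11=27, value 17+26+30=73
- D+E: length 12+11=23, value 29+30=59
- C+E: length 6+11=17, value 26+30=56
- C+D: length 6+12=18, value 26+29=55
Best: 73 score.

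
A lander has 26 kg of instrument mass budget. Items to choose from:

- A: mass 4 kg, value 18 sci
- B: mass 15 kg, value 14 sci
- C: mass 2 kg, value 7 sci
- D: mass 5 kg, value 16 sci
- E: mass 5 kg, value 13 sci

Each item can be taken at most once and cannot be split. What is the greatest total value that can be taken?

Check high-value combinations within 26 kg:
- A+B+C+D: mass 4+15+2+5=26, value 18+14+7+16=55
- A+C+D+E: mass 4+2+5+5=16, value 18+7+16+13=54
- A+B+C+E: mass 4+15+2+5=26, value 18+14+7+13=52
- A+B+D: mass 4+15+5=24, value 18+14+16=48
Best: 55 sci.

55 sci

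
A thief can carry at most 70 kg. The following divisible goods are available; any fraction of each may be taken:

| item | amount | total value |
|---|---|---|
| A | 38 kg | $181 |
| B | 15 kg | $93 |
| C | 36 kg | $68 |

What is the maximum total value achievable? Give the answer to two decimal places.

306.11

Take in order of value per unit:
- B (93/15 per unit): all 15 → value 93, running total 93.00
- A (181/38 per unit): all 38 → value 181, running total 274.00
- C (68/36 per unit): 17 of 36 → value 17×68/36 = 32.1111, running total 306.11
Total 306.11.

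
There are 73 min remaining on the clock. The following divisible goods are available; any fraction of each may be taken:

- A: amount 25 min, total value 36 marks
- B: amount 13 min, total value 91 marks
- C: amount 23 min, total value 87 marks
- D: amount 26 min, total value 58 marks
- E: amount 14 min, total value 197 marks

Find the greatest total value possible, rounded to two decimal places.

Take in order of value per unit:
- E (197/14 per unit): all 14 → value 197, running total 197.00
- B (91/13 per unit): all 13 → value 91, running total 288.00
- C (87/23 per unit): all 23 → value 87, running total 375.00
- D (58/26 per unit): 23 of 26 → value 23×58/26 = 51.3077, running total 426.31
Total 426.31.

426.31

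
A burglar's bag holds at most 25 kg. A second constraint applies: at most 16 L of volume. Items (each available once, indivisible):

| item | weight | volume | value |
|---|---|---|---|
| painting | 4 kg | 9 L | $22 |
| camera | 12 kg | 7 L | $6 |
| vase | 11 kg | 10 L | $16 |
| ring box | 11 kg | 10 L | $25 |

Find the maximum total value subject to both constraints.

$28

Feasible sets respecting both limits:
- painting+camera: weight 16, volume 16, value 28
- ring box: weight 11, volume 10, value 25
- painting: weight 4, volume 9, value 22
Best: $28.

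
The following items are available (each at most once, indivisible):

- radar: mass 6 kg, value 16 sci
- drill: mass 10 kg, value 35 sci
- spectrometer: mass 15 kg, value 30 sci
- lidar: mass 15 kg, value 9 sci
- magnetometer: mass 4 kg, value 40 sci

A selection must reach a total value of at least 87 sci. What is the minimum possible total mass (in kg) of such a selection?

20

Subsets with value ≥ 87, sorted by total mass:
- radar+drill+magnetometer: mass 20, value 91
- drill+spectrometer+magnetometer: mass 29, value 105
- radar+drill+spectrometer+magnetometer: mass 35, value 121
Minimum mass: 20 kg.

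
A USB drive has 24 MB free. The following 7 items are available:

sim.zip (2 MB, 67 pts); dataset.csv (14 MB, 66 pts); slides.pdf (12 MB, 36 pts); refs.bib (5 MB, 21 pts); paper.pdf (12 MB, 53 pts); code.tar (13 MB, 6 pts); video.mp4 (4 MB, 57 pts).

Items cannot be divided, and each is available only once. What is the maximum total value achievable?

198 pts

Check high-value combinations within 24 MB:
- sim.zip+refs.bib+paper.pdf+video.mp4: size 2+5+12+4=23, value 67+21+53+57=198
- sim.zip+dataset.csv+video.mp4: size 2+14+4=20, value 67+66+57=190
- sim.zip+slides.pdf+refs.bib+video.mp4: size 2+12+5+4=23, value 67+36+21+57=181
Best: 198 pts.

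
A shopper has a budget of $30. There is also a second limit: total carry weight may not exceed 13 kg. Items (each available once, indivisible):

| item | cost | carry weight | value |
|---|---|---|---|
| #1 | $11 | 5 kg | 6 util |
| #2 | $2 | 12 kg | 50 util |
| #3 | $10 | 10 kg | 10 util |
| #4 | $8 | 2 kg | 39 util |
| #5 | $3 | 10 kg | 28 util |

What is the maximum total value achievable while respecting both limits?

67 util

Feasible sets respecting both limits:
- #4+#5: cost 11, carry weight 12, value 67
- #2: cost 2, carry weight 12, value 50
- #3+#4: cost 18, carry weight 12, value 49
- #1+#4: cost 19, carry weight 7, value 45
Best: 67 util.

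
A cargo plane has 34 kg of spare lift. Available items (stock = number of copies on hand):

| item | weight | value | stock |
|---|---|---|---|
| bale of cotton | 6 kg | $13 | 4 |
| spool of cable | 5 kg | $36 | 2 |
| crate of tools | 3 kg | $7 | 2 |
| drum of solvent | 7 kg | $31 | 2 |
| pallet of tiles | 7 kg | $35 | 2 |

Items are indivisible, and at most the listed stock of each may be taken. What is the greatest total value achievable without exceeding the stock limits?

Best selections within weight 34 and stock limits:
- 2×spool of cable + 1×crate of tools + 1×drum of solvent + 2×pallet of tiles: weight 34, value 180
- 2×spool of cable + 1×crate of tools + 2×drum of solvent + 1×pallet of tiles: weight 34, value 176
- 2×spool of cable + 1×drum of solvent + 2×pallet of tiles: weight 31, value 173
- 2×spool of cable + 2×drum of solvent + 1×pallet of tiles: weight 31, value 169
Best: $180.

$180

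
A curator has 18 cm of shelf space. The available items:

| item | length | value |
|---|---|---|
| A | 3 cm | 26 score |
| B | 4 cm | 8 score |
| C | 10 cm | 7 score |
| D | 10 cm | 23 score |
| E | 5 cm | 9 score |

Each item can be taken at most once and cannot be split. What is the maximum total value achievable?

This is a 0/1 knapsack; check combinations near the capacity.
- A+D+E: length 3+10+5=18, value 26+23+9=58
- A+B+D: length 3+4+10=17, value 26+8+23=57
- A+D: length 3+10=13, value 26+23=49
Best: 58 score.

58 score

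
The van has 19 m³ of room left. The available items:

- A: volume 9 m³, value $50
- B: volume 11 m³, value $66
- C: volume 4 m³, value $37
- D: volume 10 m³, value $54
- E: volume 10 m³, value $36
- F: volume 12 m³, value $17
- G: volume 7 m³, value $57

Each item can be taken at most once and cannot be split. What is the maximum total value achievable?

Check high-value combinations within 19 m³:
- B+G: volume 11+7=18, value 66+57=123
- D+G: volume 10+7=17, value 54+57=111
- A+G: volume 9+7=16, value 50+57=107
- A+D: volume 9+10=19, value 50+54=104
Best: $123.

$123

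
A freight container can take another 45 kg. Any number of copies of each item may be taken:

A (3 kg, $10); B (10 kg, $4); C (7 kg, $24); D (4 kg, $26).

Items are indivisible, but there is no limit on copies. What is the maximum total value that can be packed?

$286

Best value-per-unit is D at 26/4, and filling with it alone uses weight 11×4=44. No mix of the others beats 11×26 = 286.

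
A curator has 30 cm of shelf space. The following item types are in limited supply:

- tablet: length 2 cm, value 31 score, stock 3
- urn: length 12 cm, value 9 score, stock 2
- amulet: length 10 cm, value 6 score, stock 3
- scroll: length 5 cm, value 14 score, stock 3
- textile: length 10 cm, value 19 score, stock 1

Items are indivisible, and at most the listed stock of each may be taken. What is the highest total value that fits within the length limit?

140 score

Top feasible selections:
- 3×tablet + 2×scroll + 1×textile: length 26, value 140
- 3×tablet + 3×scroll: length 21, value 135
Best: 140 score.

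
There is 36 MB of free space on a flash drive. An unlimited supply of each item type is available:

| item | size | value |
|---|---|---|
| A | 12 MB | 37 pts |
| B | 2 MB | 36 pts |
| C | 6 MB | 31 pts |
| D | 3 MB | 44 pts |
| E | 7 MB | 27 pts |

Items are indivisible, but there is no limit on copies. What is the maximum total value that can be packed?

648 pts

Best value-per-unit is B at 36/2, and filling with it alone uses size 18×2=36. No mix of the others beats 18×36 = 648.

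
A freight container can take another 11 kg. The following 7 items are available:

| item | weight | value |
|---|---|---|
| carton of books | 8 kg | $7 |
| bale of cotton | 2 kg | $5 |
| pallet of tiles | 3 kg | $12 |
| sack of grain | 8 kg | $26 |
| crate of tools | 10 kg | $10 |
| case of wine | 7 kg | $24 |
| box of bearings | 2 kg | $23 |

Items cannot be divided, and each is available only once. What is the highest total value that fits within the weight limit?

$52

Check high-value combinations within 11 kg:
- bale of cotton+case of wine+box of bearings: weight 2+7+2=11, value 5+24+23=52
- sack of grain+box of bearings: weight 8+2=10, value 26+23=49
- case of wine+box of bearings: weight 7+2=9, value 24+23=47
Best: $52.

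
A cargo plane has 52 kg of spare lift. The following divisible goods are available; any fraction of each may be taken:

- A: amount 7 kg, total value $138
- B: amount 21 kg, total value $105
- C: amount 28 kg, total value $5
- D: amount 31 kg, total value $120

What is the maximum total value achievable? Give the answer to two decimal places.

335.90

Take in order of value per unit:
- A (138/7 per unit): all 7 → value 138, running total 138.00
- B (105/21 per unit): all 21 → value 105, running total 243.00
- D (120/31 per unit): 24 of 31 → value 24×120/31 = 92.9032, running total 335.90
Total 335.90.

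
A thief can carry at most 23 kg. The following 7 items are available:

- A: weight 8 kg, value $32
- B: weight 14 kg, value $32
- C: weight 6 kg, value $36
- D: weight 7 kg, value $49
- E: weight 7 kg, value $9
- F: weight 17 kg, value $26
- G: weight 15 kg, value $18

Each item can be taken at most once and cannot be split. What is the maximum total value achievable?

$117

Check high-value combinations within 23 kg:
- A+C+D: weight 8+6+7=21, value 32+36+49=117
- C+D+E: weight 6+7+7=20, value 36+49+9=94
- A+D+E: weight 8+7+7=22, value 32+49+9=90
Best: $117.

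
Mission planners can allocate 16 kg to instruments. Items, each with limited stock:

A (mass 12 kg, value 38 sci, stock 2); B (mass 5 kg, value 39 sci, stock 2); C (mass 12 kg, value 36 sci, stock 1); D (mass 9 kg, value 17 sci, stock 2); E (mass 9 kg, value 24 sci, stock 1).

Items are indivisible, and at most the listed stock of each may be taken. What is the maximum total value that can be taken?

Top feasible selections:
- 2×B: mass 10, value 78
- 1×B + 1×E: mass 14, value 63
- 1×B + 1×D: mass 14, value 56
- 1×B: mass 5, value 39
Best: 78 sci.

78 sci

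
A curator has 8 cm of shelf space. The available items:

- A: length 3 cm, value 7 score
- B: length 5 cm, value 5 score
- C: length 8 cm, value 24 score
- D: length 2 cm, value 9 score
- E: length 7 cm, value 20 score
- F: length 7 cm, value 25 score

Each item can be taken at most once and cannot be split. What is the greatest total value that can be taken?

Check high-value combinations within 8 cm:
- F: length 7, value 25
- C: length 8, value 24
- E: length 7, value 20
Best: 25 score.

25 score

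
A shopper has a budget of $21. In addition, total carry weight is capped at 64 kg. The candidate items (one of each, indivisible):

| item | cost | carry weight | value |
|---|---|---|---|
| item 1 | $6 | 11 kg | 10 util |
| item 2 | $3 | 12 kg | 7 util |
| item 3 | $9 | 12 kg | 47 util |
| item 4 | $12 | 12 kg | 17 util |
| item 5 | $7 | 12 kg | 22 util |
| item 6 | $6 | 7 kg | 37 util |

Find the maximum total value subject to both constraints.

Feasible sets respecting both limits:
- item 1+item 3+item 6: cost 21, carry weight 30, value 94
- item 2+item 3+item 6: cost 18, carry weight 31, value 91
- item 3+item 6: cost 15, carry weight 19, value 84
- item 2+item 3+item 5: cost 19, carry weight 36, value 76
Best: 94 util.

94 util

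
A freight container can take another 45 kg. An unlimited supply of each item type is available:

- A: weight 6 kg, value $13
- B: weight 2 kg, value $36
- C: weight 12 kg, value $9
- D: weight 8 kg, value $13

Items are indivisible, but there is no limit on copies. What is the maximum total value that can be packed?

$792

Best value-per-unit is B at 36/2, and filling with it alone uses weight 22×2=44. No mix of the others beats 22×36 = 792.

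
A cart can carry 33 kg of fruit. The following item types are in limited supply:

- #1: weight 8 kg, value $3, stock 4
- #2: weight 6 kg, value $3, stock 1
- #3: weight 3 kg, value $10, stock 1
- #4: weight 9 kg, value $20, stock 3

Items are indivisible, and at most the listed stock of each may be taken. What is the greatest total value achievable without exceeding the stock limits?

Best selections within weight 33 and stock limits:
- 1×#3 + 3×#4: weight 30, value 70
- 1×#2 + 3×#4: weight 33, value 63
- 3×#4: weight 27, value 60
- 1×#2 + 1×#3 + 2×#4: weight 27, value 53
Best: $70.

$70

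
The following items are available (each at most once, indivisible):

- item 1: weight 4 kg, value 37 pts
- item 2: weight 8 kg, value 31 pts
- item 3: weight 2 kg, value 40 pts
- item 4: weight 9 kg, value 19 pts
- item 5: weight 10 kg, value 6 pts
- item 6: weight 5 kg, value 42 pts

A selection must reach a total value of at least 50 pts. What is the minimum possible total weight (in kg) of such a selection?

6

Subsets with value ≥ 50, sorted by total weight:
- item 1+item 3: weight 6, value 77
- item 3+item 6: weight 7, value 82
Minimum weight: 6 kg.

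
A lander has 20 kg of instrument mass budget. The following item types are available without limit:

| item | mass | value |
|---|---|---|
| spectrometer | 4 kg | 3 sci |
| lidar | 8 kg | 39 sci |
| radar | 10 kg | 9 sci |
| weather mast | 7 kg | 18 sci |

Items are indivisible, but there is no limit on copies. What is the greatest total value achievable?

81 sci

Best value-per-unit is lidar at 39/8; filling with it alone gives 2×39 = 78.
Optimal mix: 1×spectrometer + 2×lidar → mass 20, value 81.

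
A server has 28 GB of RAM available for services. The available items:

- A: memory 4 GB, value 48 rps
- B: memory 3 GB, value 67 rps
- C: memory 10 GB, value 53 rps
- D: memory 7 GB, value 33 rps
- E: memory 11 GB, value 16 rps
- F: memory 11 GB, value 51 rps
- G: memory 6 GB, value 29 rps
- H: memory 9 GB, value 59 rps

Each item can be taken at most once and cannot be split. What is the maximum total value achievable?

Check high-value combinations within 28 GB:
- A+B+C+H: memory 4+3+10+9=26, value 48+67+53+59=227
- A+B+F+H: memory 4+3+11+9=27, value 48+67+51+59=225
- A+B+C+F: memory 4+3+10+11=28, value 48+67+53+51=219
Best: 227 rps.

227 rps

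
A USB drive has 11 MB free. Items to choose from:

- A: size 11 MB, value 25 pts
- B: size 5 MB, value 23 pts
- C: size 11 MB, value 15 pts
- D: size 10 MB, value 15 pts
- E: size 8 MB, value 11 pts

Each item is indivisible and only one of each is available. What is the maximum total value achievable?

Check high-value combinations within 11 MB:
- A: size 11, value 25
- B: size 5, value 23
- D: size 10, value 15
- C: size 11, value 15
Best: 25 pts.

25 pts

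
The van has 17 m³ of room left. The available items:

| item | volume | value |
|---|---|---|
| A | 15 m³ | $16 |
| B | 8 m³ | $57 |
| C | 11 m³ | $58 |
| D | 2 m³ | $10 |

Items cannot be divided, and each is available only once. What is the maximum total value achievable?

$68

This is a 0/1 knapsack; check combinations near the capacity.
- C+D: volume 11+2=13, value 58+10=68
- B+D: volume 8+2=10, value 57+10=67
- C: volume 11, value 58
Best: $68.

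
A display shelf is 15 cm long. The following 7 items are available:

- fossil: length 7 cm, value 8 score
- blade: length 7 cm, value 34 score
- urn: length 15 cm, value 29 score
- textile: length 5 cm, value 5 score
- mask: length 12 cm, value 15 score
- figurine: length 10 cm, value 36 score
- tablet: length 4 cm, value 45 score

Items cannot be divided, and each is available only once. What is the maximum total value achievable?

81 score

This is a 0/1 knapsack; check combinations near the capacity.
- figurine+tablet: length 10+4=14, value 36+45=81
- blade+tablet: length 7+4=11, value 34+45=79
- fossil+tablet: length 7+4=11, value 8+45=53
Best: 81 score.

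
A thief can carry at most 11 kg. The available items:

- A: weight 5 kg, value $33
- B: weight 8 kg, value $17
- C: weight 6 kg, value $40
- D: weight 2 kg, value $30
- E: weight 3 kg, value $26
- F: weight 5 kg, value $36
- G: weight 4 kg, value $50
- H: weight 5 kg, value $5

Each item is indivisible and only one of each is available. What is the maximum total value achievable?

$116

Check high-value combinations within 11 kg:
- D+F+G: weight 2+5+4=11, value 30+36+50=116
- A+D+G: weight 5+2+4=11, value 33+30+50=113
- D+E+G: weight 2+3+4=9, value 30+26+50=106
- C+D+E: weight 6+2+3=11, value 40+30+26=96
- D+E+F: weight 2+3+5=10, value 30+26+36=92
Best: $116.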